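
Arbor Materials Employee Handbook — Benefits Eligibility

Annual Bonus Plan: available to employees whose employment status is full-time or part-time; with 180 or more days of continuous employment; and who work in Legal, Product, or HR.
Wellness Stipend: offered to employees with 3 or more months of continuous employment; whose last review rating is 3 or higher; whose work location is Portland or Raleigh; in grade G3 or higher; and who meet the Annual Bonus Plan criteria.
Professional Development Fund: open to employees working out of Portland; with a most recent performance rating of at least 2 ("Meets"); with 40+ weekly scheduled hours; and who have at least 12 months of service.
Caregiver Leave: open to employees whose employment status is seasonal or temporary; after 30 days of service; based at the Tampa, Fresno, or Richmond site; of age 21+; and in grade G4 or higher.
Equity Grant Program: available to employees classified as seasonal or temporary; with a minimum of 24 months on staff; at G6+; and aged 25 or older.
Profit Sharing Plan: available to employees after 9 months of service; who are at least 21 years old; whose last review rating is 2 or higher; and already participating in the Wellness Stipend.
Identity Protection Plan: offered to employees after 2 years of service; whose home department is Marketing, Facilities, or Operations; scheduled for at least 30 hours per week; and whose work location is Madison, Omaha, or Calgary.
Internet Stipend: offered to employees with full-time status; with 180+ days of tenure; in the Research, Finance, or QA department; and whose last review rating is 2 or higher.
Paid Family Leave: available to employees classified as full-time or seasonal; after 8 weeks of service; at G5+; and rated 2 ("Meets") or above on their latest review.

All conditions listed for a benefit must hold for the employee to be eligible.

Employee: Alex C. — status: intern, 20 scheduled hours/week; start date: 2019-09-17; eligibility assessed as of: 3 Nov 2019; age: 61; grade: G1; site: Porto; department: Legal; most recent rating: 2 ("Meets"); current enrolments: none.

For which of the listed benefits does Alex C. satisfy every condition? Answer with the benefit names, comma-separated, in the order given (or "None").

Service from 2019-09-17 to 3 Nov 2019: 47 days.
Annual Bonus Plan — status intern ✗ (requires full-time or part-time) → not eligible.
Wellness Stipend — service 47 days < 3 months (≈90 days) ✗ → not eligible.
Professional Development Fund — site Porto ✗ (not Portland) → not eligible.
Caregiver Leave — status intern ✗ (requires seasonal or temporary) → not eligible.
Equity Grant Program — status intern ✗ (requires seasonal or temporary) → not eligible.
Profit Sharing Plan — service 47 days < 9 months (≈270 days) ✗ → not eligible.
Identity Protection Plan — service 47 days < 2 years (≈730 days) ✗ → not eligible.
Internet Stipend — status intern ✗ (requires full-time) → not eligible.
Paid Family Leave — status intern ✗ (requires full-time or seasonal) → not eligible.

None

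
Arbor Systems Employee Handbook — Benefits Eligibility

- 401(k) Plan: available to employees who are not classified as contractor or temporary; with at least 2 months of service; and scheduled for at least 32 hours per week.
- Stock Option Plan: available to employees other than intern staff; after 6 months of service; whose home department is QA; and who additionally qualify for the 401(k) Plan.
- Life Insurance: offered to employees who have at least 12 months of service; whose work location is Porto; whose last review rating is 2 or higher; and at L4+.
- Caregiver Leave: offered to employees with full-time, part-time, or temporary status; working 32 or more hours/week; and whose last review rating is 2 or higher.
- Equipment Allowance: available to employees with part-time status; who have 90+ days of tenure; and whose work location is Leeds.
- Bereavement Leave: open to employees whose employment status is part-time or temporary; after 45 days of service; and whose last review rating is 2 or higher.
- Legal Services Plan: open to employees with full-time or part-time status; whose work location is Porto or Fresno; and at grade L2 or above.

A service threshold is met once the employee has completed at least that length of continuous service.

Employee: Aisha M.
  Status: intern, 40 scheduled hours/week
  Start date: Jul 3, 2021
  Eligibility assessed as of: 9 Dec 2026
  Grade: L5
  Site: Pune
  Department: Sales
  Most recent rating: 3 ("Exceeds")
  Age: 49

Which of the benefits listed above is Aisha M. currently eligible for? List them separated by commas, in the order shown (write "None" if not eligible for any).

401(k) Plan

Service from Jul 3, 2021 to 9 Dec 2026: 1985 days.
401(k) Plan — status intern ✓ (not excluded); service 1985 days ≥ 2 months (≈60 days) ✓; 40 hrs/wk ≥ 32 ✓ → eligible.
Stock Option Plan — status intern ✗ (excluded) → not eligible.
Life Insurance — service 1985 days ≥ 12 months (≈360 days) ✓; site Pune ✗ (not Porto) → not eligible.
Caregiver Leave — status intern ✗ (requires full-time, part-time, or temporary) → not eligible.
Equipment Allowance — status intern ✗ (requires part-time) → not eligible.
Bereavement Leave — status intern ✗ (requires part-time or temporary) → not eligible.
Legal Services Plan — status intern ✗ (requires full-time or part-time) → not eligible.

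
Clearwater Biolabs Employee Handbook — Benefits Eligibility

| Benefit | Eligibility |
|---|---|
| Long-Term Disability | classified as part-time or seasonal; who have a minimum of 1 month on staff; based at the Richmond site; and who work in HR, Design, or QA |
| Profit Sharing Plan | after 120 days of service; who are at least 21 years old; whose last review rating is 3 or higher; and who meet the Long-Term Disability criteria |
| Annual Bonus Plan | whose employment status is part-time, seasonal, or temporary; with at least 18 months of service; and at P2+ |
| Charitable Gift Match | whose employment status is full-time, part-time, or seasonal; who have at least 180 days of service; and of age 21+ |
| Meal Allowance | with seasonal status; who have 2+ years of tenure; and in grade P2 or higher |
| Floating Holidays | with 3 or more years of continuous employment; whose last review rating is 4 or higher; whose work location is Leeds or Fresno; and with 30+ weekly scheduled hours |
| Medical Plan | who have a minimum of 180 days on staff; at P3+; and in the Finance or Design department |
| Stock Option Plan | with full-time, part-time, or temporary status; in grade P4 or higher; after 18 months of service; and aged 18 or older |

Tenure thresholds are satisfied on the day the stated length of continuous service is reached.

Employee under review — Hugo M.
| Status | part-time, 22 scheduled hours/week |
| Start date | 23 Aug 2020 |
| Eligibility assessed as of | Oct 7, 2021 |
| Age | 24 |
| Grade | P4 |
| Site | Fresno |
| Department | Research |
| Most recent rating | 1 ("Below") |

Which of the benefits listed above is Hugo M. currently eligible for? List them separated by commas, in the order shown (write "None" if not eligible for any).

Service from 23 Aug 2020 to Oct 7, 2021: 410 days.
Long-Term Disability — status part-time ✓; service 410 days ≥ 1 month (≈30 days) ✓; site Fresno ✗ (not Richmond) → not eligible.
Profit Sharing Plan — service 410 days ≥ 120 days ✓; age 24 ≥ 21 ✓; rating 1 < 3 ✗ → not eligible.
Annual Bonus Plan — status part-time ✓; service 410 days < 18 months (≈540 days) ✗ → not eligible.
Charitable Gift Match — status part-time ✓; service 410 days ≥ 180 days ✓; age 24 ≥ 21 ✓ → eligible.
Meal Allowance — status part-time ✗ (requires seasonal) → not eligible.
Floating Holidays — service 410 days < 3 years (≈1095 days) ✗ → not eligible.
Medical Plan — service 410 days ≥ 180 days ✓; grade P4 ≥ P3 ✓; dept Research ✗ → not eligible.
Stock Option Plan — status part-time ✓; grade P4 ≥ P4 ✓; service 410 days < 18 months (≈540 days) ✗ → not eligible.

Charitable Gift Match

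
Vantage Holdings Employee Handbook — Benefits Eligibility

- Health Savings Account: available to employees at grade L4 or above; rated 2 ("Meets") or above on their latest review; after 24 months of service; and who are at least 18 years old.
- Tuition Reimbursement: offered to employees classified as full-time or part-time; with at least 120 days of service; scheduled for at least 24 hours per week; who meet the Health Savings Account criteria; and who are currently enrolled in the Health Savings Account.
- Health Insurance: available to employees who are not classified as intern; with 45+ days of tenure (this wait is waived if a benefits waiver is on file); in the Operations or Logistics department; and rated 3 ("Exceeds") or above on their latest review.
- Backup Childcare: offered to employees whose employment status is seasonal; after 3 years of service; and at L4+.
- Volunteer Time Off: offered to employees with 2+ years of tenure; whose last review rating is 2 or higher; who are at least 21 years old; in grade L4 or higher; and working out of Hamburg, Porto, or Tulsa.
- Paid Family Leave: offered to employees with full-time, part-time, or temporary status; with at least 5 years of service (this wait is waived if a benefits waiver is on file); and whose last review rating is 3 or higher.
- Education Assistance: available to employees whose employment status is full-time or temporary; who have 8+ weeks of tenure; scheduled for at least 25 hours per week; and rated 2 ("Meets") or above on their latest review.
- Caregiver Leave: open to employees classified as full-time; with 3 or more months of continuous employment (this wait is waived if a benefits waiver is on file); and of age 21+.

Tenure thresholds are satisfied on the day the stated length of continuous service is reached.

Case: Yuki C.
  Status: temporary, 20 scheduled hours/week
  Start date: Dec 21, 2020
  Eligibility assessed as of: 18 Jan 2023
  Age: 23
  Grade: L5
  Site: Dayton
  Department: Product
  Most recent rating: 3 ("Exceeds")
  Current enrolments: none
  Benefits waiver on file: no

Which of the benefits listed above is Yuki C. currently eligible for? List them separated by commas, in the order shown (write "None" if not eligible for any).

Health Savings Account

Service from Dec 21, 2020 to 18 Jan 2023: 758 days.
Health Savings Account — grade L5 ≥ L4 ✓; rating 3 ≥ 2 ✓; service 758 days ≥ 24 months (≈720 days) ✓; age 23 ≥ 18 ✓ → eligible.
Tuition Reimbursement — status temporary ✗ (requires full-time or part-time) → not eligible.
Health Insurance — status temporary ✓ (not excluded); no waiver, service 758 days ≥ 45 days ✓; dept Product ✗ → not eligible.
Backup Childcare — status temporary ✗ (requires seasonal) → not eligible.
Volunteer Time Off — service 758 days ≥ 2 years (≈730 days) ✓; rating 3 ≥ 2 ✓; age 23 ≥ 21 ✓; grade L5 ≥ L4 ✓; site Dayton ✗ (not Hamburg, Porto, or Tulsa) → not eligible.
Paid Family Leave — status temporary ✓; no waiver, service 758 days < 5 years (≈1825 days) ✗ → not eligible.
Education Assistance — status temporary ✓; service 758 days ≥ 8 weeks (≈56 days) ✓; 20 hrs/wk < 25 ✗ → not eligible.
Caregiver Leave — status temporary ✗ (requires full-time) → not eligible.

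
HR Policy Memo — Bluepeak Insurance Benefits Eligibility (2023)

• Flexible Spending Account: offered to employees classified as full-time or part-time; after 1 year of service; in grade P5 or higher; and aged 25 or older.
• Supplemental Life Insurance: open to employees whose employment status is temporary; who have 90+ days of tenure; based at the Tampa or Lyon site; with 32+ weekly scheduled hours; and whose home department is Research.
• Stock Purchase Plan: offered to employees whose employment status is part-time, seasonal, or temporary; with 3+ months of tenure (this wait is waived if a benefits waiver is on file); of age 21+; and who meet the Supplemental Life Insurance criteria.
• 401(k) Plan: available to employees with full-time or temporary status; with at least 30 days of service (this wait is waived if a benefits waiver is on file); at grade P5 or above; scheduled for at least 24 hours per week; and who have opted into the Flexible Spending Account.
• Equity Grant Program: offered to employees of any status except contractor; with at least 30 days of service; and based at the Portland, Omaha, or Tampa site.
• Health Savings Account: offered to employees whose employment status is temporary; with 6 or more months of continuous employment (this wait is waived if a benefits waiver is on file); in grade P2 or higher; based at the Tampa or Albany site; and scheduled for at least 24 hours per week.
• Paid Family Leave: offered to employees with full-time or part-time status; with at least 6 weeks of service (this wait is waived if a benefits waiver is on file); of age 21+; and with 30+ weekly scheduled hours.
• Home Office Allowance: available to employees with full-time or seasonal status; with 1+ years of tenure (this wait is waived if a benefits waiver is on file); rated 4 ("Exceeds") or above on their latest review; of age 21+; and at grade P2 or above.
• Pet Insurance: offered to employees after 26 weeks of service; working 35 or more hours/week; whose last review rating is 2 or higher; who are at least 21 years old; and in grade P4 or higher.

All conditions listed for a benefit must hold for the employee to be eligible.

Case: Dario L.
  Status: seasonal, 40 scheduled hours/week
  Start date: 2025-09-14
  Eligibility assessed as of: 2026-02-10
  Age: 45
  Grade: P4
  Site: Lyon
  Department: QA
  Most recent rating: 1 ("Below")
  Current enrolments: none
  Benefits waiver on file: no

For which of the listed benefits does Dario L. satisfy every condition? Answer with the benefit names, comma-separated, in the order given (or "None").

Service from 2025-09-14 to 2026-02-10: 149 days.
Flexible Spending Account — status seasonal ✗ (requires full-time or part-time) → not eligible.
Supplemental Life Insurance — status seasonal ✗ (requires temporary) → not eligible.
Stock Purchase Plan — status seasonal ✓; no waiver, service 149 days ≥ 3 months (≈90 days) ✓; age 45 ≥ 21 ✓; not eligible for Supplemental Life Insurance ✗ → not eligible.
401(k) Plan — status seasonal ✗ (requires full-time or temporary) → not eligible.
Equity Grant Program — status seasonal ✓ (not excluded); service 149 days ≥ 30 days ✓; site Lyon ✗ (not Portland, Omaha, or Tampa) → not eligible.
Health Savings Account — status seasonal ✗ (requires temporary) → not eligible.
Paid Family Leave — status seasonal ✗ (requires full-time or part-time) → not eligible.
Home Office Allowance — status seasonal ✓; no waiver, service 149 days < 1 year (≈365 days) ✗ → not eligible.
Pet Insurance — service 149 days < 26 weeks (≈182 days) ✗ → not eligible.

None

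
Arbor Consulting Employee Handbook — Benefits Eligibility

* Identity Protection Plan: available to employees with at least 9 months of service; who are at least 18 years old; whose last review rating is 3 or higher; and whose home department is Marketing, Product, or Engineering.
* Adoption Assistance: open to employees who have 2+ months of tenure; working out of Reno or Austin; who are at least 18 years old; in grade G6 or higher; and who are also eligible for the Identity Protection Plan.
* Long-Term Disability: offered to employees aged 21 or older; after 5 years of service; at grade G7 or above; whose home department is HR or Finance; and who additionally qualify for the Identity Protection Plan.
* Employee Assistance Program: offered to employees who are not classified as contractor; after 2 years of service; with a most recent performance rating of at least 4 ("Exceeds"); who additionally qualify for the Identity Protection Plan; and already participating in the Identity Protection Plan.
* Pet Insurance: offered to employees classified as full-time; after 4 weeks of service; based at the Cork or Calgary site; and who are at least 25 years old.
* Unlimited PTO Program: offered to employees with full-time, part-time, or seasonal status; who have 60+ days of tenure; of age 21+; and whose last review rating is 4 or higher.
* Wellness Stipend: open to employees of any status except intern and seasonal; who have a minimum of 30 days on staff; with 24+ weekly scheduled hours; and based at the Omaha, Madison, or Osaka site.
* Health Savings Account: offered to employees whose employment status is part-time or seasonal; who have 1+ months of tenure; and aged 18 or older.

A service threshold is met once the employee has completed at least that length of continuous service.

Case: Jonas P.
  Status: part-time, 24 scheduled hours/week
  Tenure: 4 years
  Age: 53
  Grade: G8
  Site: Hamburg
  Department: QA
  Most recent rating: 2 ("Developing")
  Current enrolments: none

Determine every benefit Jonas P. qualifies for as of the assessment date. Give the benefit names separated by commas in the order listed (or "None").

Health Savings Account

Identity Protection Plan — service 4 years ≥ 9 months (≈270 days) ✓; age 53 ≥ 18 ✓; rating 2 < 3 ✗ → not eligible.
Adoption Assistance — service 4 years ≥ 2 months (≈60 days) ✓; site Hamburg ✗ (not Reno or Austin) → not eligible.
Long-Term Disability — age 53 ≥ 21 ✓; service 4 years < 5 years ✗ → not eligible.
Employee Assistance Program — status part-time ✓ (not excluded); service 4 years ≥ 2 years ✓; rating 2 < 4 ✗ → not eligible.
Pet Insurance — status part-time ✗ (requires full-time) → not eligible.
Unlimited PTO Program — status part-time ✓; service 4 years ≥ 60 days ✓; age 53 ≥ 21 ✓; rating 2 < 4 ✗ → not eligible.
Wellness Stipend — status part-time ✓ (not excluded); service 4 years ≥ 30 days ✓; 24 hrs/wk ≥ 24 ✓; site Hamburg ✗ (not Omaha, Madison, or Osaka) → not eligible.
Health Savings Account — status part-time ✓; service 4 years ≥ 1 month (≈30 days) ✓; age 53 ≥ 18 ✓ → eligible.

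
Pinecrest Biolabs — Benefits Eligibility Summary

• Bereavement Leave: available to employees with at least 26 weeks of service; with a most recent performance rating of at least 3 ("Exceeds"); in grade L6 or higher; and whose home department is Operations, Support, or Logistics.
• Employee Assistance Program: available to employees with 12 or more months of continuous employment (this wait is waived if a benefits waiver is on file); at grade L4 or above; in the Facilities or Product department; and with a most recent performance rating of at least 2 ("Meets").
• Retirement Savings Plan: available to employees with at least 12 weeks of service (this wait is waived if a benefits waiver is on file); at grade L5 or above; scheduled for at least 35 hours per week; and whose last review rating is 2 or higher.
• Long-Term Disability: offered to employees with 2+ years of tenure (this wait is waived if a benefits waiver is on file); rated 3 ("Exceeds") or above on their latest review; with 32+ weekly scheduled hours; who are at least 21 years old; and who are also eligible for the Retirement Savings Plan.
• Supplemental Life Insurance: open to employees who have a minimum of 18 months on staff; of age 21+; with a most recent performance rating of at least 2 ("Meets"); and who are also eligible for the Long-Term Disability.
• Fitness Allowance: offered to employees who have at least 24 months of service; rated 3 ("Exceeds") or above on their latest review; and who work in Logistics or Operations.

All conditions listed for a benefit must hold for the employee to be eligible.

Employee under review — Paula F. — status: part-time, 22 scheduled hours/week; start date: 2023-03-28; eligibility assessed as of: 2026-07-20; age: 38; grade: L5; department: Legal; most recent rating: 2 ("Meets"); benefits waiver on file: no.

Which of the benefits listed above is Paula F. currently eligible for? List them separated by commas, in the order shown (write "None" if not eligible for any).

Service from 2023-03-28 to 2026-07-20: 1210 days.
Bereavement Leave — service 1210 days ≥ 26 weeks (≈182 days) ✓; rating 2 < 3 ✗ → not eligible.
Employee Assistance Program — no waiver, service 1210 days ≥ 12 months (≈360 days) ✓; grade L5 ≥ L4 ✓; dept Legal ✗ → not eligible.
Retirement Savings Plan — no waiver, service 1210 days ≥ 12 weeks (≈84 days) ✓; grade L5 ≥ L5 ✓; 22 hrs/wk < 35 ✗ → not eligible.
Long-Term Disability — no waiver, service 1210 days ≥ 2 years (≈730 days) ✓; rating 2 < 3 ✗ → not eligible.
Supplemental Life Insurance — service 1210 days ≥ 18 months (≈540 days) ✓; age 38 ≥ 21 ✓; rating 2 ≥ 2 ✓; not eligible for Long-Term Disability ✗ → not eligible.
Fitness Allowance — service 1210 days ≥ 24 months (≈720 days) ✓; rating 2 < 3 ✗ → not eligible.

None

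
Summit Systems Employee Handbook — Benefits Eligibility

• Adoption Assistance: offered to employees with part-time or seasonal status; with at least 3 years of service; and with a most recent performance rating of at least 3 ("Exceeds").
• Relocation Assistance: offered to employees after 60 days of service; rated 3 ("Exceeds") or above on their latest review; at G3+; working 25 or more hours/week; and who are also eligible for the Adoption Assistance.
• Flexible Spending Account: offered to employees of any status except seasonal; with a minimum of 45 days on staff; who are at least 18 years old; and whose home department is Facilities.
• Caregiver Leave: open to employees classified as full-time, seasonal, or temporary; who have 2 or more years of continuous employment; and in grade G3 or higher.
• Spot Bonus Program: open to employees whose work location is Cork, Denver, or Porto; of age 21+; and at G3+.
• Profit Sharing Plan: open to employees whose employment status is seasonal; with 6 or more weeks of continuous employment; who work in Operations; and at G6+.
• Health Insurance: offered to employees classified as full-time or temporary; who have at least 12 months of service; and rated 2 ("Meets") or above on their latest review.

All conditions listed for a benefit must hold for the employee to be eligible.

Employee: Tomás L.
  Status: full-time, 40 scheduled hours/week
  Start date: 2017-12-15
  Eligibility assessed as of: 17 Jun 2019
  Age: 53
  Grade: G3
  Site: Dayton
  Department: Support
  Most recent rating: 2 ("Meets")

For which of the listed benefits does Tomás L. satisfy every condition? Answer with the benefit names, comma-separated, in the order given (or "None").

Health Insurance

Service from 2017-12-15 to 17 Jun 2019: 549 days.
Adoption Assistance — status full-time ✗ (requires part-time or seasonal) → not eligible.
Relocation Assistance — service 549 days ≥ 60 days ✓; rating 2 < 3 ✗ → not eligible.
Flexible Spending Account — status full-time ✓ (not excluded); service 549 days ≥ 45 days ✓; age 53 ≥ 18 ✓; dept Support ✗ → not eligible.
Caregiver Leave — status full-time ✓; service 549 days < 2 years (≈730 days) ✗ → not eligible.
Spot Bonus Program — site Dayton ✗ (not Cork, Denver, or Porto) → not eligible.
Profit Sharing Plan — status full-time ✗ (requires seasonal) → not eligible.
Health Insurance — status full-time ✓; service 549 days ≥ 12 months (≈360 days) ✓; rating 2 ≥ 2 ✓ → eligible.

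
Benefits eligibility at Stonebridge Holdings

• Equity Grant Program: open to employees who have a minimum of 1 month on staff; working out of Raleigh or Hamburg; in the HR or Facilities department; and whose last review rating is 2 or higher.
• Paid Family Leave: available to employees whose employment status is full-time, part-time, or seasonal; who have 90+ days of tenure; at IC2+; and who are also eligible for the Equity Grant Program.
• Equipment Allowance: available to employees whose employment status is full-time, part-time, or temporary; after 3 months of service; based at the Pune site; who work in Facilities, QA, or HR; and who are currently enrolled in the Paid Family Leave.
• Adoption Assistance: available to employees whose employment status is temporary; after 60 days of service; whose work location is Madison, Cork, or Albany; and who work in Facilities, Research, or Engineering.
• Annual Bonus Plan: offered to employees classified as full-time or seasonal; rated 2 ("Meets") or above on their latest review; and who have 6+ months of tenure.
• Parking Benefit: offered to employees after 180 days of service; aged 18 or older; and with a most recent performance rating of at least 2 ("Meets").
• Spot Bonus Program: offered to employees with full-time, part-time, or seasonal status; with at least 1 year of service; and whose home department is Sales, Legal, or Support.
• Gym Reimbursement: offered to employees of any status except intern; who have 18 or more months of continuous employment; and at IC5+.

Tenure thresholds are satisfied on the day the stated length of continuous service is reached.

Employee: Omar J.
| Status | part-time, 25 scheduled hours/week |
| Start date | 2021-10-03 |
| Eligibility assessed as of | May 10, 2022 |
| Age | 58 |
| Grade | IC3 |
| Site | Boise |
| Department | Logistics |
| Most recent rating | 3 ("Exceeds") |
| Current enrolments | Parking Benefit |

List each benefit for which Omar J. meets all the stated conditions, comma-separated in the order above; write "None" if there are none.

Parking Benefit

Service from 2021-10-03 to May 10, 2022: 219 days.
Equity Grant Program — service 219 days ≥ 1 month (≈30 days) ✓; site Boise ✗ (not Raleigh or Hamburg) → not eligible.
Paid Family Leave — status part-time ✓; service 219 days ≥ 90 days ✓; grade IC3 ≥ IC2 ✓; not eligible for Equity Grant Program ✗ → not eligible.
Equipment Allowance — status part-time ✓; service 219 days ≥ 3 months (≈90 days) ✓; site Boise ✗ (not Pune) → not eligible.
Adoption Assistance — status part-time ✗ (requires temporary) → not eligible.
Annual Bonus Plan — status part-time ✗ (requires full-time or seasonal) → not eligible.
Parking Benefit — service 219 days ≥ 180 days ✓; age 58 ≥ 18 ✓; rating 3 ≥ 2 ✓ → eligible.
Spot Bonus Program — status part-time ✓; service 219 days < 1 year (≈365 days) ✗ → not eligible.
Gym Reimbursement — status part-time ✓ (not excluded); service 219 days < 18 months (≈540 days) ✗ → not eligible.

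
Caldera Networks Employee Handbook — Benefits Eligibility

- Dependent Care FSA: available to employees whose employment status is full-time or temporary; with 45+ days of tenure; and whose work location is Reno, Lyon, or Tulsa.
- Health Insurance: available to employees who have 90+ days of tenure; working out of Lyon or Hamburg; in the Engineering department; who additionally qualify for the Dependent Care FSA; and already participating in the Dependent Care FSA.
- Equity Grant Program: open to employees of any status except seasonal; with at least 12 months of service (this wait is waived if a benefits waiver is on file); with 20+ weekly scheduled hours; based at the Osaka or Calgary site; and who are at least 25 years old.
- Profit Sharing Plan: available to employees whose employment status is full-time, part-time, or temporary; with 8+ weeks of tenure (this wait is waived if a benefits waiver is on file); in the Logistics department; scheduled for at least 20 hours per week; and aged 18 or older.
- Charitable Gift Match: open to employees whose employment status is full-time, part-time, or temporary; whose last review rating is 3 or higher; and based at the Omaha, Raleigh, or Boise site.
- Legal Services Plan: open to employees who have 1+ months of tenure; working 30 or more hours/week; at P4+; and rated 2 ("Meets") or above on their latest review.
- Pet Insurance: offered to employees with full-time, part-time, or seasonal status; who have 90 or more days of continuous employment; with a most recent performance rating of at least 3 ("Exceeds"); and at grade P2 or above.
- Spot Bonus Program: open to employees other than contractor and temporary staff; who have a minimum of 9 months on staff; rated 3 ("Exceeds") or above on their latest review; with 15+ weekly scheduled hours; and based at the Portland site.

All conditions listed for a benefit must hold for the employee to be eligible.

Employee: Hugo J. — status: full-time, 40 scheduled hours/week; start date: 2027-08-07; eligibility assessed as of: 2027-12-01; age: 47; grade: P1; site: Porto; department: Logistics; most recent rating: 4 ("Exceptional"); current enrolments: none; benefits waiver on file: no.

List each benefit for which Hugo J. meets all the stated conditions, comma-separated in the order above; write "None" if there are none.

Profit Sharing Plan

Service from 2027-08-07 to 2027-12-01: 116 days.
Dependent Care FSA — status full-time ✓; service 116 days ≥ 45 days ✓; site Porto ✗ (not Reno, Lyon, or Tulsa) → not eligible.
Health Insurance — service 116 days ≥ 90 days ✓; site Porto ✗ (not Lyon or Hamburg) → not eligible.
Equity Grant Program — status full-time ✓ (not excluded); no waiver, service 116 days < 12 months (≈360 days) ✗ → not eligible.
Profit Sharing Plan — status full-time ✓; no waiver, service 116 days ≥ 8 weeks (≈56 days) ✓; dept Logistics ✓; 40 hrs/wk ≥ 20 ✓; age 47 ≥ 18 ✓ → eligible.
Charitable Gift Match — status full-time ✓; rating 4 ≥ 3 ✓; site Porto ✗ (not Omaha, Raleigh, or Boise) → not eligible.
Legal Services Plan — service 116 days ≥ 1 month (≈30 days) ✓; 40 hrs/wk ≥ 30 ✓; grade P1 < P4 ✗ → not eligible.
Pet Insurance — status full-time ✓; service 116 days ≥ 90 days ✓; rating 4 ≥ 3 ✓; grade P1 < P2 ✗ → not eligible.
Spot Bonus Program — status full-time ✓ (not excluded); service 116 days < 9 months (≈270 days) ✗ → not eligible.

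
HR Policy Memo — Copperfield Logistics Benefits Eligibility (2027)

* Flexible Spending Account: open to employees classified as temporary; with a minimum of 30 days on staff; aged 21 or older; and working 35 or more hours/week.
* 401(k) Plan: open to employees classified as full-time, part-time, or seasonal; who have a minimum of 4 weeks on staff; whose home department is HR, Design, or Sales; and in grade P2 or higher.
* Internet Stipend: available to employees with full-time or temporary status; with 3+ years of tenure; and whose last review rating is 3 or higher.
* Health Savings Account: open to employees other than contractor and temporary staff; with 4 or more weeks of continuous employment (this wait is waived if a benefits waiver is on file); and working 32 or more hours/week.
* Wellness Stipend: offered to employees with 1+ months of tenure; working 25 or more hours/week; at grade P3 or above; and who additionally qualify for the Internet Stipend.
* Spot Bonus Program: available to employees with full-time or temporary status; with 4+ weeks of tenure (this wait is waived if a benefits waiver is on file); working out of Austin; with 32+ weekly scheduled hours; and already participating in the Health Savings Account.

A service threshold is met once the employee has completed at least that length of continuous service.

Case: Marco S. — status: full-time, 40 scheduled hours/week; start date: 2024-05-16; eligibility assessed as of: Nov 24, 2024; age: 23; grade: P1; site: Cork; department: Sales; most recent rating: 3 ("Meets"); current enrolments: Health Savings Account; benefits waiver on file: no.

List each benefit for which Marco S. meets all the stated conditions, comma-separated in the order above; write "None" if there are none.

Service from 2024-05-16 to Nov 24, 2024: 192 days.
Flexible Spending Account — status full-time ✗ (requires temporary) → not eligible.
401(k) Plan — status full-time ✓; service 192 days ≥ 4 weeks (≈28 days) ✓; dept Sales ✓; grade P1 < P2 ✗ → not eligible.
Internet Stipend — status full-time ✓; service 192 days < 3 years (≈1095 days) ✗ → not eligible.
Health Savings Account — status full-time ✓ (not excluded); no waiver, service 192 days ≥ 4 weeks (≈28 days) ✓; 40 hrs/wk ≥ 32 ✓ → eligible.
Wellness Stipend — service 192 days ≥ 1 month (≈30 days) ✓; 40 hrs/wk ≥ 25 ✓; grade P1 < P3 ✗ → not eligible.
Spot Bonus Program — status full-time ✓; no waiver, service 192 days ≥ 4 weeks (≈28 days) ✓; site Cork ✗ (not Austin) → not eligible.

Health Savings Account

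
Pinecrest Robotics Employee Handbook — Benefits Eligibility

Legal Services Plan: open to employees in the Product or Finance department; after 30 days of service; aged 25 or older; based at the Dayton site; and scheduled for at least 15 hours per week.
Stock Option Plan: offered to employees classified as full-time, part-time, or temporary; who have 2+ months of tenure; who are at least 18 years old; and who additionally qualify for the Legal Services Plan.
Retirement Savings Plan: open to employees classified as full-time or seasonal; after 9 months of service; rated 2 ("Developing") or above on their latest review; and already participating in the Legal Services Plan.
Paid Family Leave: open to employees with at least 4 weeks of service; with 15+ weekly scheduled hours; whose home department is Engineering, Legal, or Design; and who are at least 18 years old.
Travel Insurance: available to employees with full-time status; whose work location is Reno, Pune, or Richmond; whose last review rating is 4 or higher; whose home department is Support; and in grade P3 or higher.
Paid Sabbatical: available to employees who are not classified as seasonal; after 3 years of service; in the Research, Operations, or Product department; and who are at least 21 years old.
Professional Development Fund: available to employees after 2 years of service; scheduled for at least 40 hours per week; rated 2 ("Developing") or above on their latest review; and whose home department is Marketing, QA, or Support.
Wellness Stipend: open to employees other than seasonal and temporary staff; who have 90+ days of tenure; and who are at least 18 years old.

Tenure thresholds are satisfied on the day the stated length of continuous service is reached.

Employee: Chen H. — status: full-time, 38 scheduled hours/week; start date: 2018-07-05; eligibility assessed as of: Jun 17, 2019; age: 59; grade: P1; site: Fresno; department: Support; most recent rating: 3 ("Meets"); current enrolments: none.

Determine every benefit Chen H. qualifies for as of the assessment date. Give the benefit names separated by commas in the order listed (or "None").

Wellness Stipend

Service from 2018-07-05 to Jun 17, 2019: 347 days.
Legal Services Plan — dept Support ✗ → not eligible.
Stock Option Plan — status full-time ✓; service 347 days ≥ 2 months (≈60 days) ✓; age 59 ≥ 18 ✓; not eligible for Legal Services Plan ✗ → not eligible.
Retirement Savings Plan — status full-time ✓; service 347 days ≥ 9 months (≈270 days) ✓; rating 3 ≥ 2 ✓; not enrolled in Legal Services Plan ✗ → not eligible.
Paid Family Leave — service 347 days ≥ 4 weeks (≈28 days) ✓; 38 hrs/wk ≥ 15 ✓; dept Support ✗ → not eligible.
Travel Insurance — status full-time ✓; site Fresno ✗ (not Reno, Pune, or Richmond) → not eligible.
Paid Sabbatical — status full-time ✓ (not excluded); service 347 days < 3 years (≈1095 days) ✗ → not eligible.
Professional Development Fund — service 347 days < 2 years (≈730 days) ✗ → not eligible.
Wellness Stipend — status full-time ✓ (not excluded); service 347 days ≥ 90 days ✓; age 59 ≥ 18 ✓ → eligible.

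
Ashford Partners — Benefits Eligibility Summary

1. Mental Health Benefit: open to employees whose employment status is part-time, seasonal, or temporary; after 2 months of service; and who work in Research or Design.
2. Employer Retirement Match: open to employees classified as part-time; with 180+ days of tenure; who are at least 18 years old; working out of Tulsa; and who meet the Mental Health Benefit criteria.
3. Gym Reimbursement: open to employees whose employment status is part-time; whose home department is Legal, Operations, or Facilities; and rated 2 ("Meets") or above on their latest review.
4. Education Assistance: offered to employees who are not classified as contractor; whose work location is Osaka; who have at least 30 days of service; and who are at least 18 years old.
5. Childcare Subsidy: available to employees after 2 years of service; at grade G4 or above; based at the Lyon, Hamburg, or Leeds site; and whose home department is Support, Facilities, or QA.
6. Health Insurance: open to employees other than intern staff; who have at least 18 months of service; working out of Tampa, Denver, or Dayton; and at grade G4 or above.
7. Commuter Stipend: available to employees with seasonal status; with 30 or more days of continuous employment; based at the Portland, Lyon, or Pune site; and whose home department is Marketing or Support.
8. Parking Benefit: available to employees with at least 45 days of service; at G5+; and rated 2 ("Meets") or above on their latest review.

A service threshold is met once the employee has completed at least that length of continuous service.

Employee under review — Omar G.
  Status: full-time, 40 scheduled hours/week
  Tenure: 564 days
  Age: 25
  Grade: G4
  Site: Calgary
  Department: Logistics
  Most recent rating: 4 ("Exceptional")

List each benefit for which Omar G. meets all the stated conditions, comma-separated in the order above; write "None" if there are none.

Mental Health Benefit — status full-time ✗ (requires part-time, seasonal, or temporary) → not eligible.
Employer Retirement Match — status full-time ✗ (requires part-time) → not eligible.
Gym Reimbursement — status full-time ✗ (requires part-time) → not eligible.
Education Assistance — status full-time ✓ (not excluded); site Calgary ✗ (not Osaka) → not eligible.
Childcare Subsidy — service 564 days < 2 years (≈730 days) ✗ → not eligible.
Health Insurance — status full-time ✓ (not excluded); service 564 days ≥ 18 months (≈540 days) ✓; site Calgary ✗ (not Tampa, Denver, or Dayton) → not eligible.
Commuter Stipend — status full-time ✗ (requires seasonal) → not eligible.
Parking Benefit — service 564 days ≥ 45 days ✓; grade G4 < G5 ✗ → not eligible.

None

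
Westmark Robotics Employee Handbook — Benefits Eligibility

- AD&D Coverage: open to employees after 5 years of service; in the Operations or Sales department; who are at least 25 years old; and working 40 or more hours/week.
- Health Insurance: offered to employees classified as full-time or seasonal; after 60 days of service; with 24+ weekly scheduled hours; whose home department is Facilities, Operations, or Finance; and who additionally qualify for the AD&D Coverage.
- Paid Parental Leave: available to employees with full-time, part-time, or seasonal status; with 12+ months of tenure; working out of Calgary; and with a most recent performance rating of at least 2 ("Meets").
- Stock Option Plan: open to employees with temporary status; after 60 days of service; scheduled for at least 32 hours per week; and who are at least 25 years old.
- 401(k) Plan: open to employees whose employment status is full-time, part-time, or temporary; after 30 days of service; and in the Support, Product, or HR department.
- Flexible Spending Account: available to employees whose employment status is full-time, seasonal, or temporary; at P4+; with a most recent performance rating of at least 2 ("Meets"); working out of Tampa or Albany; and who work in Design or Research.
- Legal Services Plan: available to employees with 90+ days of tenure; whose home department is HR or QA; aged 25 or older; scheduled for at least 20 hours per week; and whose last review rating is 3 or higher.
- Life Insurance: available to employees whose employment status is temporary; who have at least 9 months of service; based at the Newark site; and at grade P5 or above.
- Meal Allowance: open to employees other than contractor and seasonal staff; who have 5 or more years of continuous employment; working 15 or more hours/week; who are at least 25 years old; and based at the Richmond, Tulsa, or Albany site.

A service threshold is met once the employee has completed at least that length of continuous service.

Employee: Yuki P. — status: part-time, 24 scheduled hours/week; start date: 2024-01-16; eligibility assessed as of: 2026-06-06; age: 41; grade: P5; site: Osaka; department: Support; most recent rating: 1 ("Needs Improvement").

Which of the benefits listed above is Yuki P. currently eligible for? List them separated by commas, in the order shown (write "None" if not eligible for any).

Service from 2024-01-16 to 2026-06-06: 872 days.
AD&D Coverage — service 872 days < 5 years (≈1825 days) ✗ → not eligible.
Health Insurance — status part-time ✗ (requires full-time or seasonal) → not eligible.
Paid Parental Leave — status part-time ✓; service 872 days ≥ 12 months (≈360 days) ✓; site Osaka ✗ (not Calgary) → not eligible.
Stock Option Plan — status part-time ✗ (requires temporary) → not eligible.
401(k) Plan — status part-time ✓; service 872 days ≥ 30 days ✓; dept Support ✓ → eligible.
Flexible Spending Account — status part-time ✗ (requires full-time, seasonal, or temporary) → not eligible.
Legal Services Plan — service 872 days ≥ 90 days ✓; dept Support ✗ → not eligible.
Life Insurance — status part-time ✗ (requires temporary) → not eligible.
Meal Allowance — status part-time ✓ (not excluded); service 872 days < 5 years (≈1825 days) ✗ → not eligible.

401(k) Plan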